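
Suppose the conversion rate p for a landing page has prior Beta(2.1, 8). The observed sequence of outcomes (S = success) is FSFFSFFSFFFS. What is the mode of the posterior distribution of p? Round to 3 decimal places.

Prior: Beta(2.1, 8).
Data: 4 successes in 12 trials (from the sequence). The binomial likelihood contributes p^4(1−p)^8, so the posterior is Beta(2.1+4, 8+8) = Beta(6.1, 16).
For Beta(a, b) with a, b > 1 the mode is (a−1)/(a+b−2) = 5.1/20.1 ≈ 0.254.

p̂_MAP = 0.254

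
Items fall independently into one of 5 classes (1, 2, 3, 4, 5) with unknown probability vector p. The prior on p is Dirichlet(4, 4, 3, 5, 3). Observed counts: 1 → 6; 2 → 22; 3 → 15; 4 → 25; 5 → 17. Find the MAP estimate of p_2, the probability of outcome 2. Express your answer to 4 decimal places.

The posterior is Dirichlet(αᵢ + nᵢ) = Dirichlet(10, 26, 18, 30, 20).
For a Dirichlet(a₁,…,a_K) with all aᵢ > 1, the mode has j-th component (aⱼ − 1)/(Σaᵢ − K).
Here Σaᵢ = 104 and K = 5, so p_2 = (26 − 1)/(104 − 5) = 25/99 ≈ 0.2525.

MAP estimate: 0.2525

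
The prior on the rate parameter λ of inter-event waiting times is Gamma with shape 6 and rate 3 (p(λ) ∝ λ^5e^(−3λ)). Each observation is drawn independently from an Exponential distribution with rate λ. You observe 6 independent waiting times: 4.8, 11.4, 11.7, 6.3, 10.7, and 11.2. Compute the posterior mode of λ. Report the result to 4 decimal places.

The Exponential(rate=λ) likelihood is ∝ λ^n e^(−λΣtᵢ). Here n = 6 and Σtᵢ = 4.8 + 11.4 + 11.7 + 6.3 + 10.7 + 11.2 = 56.1.
Posterior ∝ λ^5e^(−3λ) · λ^6e^(−56.1λ) = λ^11e^(−59.1λ), i.e. Gamma(12, 59.1).
Mode = (a−1)/b = 11/59.1 ≈ 0.1861.

λ̂_MAP = 0.1861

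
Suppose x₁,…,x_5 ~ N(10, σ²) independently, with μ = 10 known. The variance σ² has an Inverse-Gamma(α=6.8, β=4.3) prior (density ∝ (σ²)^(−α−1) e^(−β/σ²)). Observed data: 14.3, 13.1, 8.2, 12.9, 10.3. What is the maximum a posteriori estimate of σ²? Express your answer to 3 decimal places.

σ̂²_MAP = 2.351

Sum of squared deviations about the known mean: SS = (14.3−10)² + (13.1−10)² + (8.2−10)² + (12.9−10)² + (10.3−10)² = 39.84.
The Normal likelihood contributes (σ²)^(−n/2) exp(−SS/(2σ²)), so the posterior is Inverse-Gamma(α + n/2, β + SS/2) = Inverse-Gamma(9.3, 24.22).
The mode of Inverse-Gamma(a, b) is b/(a+1) = 24.22/10.3 ≈ 2.351.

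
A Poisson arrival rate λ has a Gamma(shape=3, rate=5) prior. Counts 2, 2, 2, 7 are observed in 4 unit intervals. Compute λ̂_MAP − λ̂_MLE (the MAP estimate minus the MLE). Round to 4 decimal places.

MAP − MLE = -1.5833

Σxᵢ = 13. Posterior is Gamma(16, 9); MAP = (16−1)/9 = 15/9 ≈ 1.66667.
MLE = x̄ = 13/4 ≈ 3.25000.
Difference = 15/9 − 13/4 = -19/12 ≈ -1.5833.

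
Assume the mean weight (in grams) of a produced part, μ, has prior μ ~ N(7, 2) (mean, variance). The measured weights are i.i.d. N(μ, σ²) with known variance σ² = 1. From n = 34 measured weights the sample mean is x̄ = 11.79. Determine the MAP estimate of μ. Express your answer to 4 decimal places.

n = 34, x̄ = 11.79.
For a Normal prior and Normal likelihood with known variance, the posterior is Normal; its mode equals its mean, the precision-weighted average.
Prior precision 1/σ₀² = 1/2 = 0.5; data precision n/σ² = 34/1 = 34.
μ̂ = (0.5·7 + 34·11.79) / (0.5 + 34) = 404.36/34.5 = 20218/1725 ≈ 11.7206.

μ̂_MAP = 11.7206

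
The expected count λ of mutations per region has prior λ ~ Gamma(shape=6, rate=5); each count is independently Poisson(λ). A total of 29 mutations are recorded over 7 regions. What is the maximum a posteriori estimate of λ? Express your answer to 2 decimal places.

λ̂_MAP = 2.83

Σxᵢ = 29, n = 7.
Posterior ∝ λ^5e^(−5λ) · λ^29e^(−7λ) = λ^34e^(−12λ), i.e. Gamma(shape=35, rate=12).
The mode of a Gamma(a, b) with a ≥ 1 (shape–rate) is (a−1)/b = 34/12 ≈ 2.83.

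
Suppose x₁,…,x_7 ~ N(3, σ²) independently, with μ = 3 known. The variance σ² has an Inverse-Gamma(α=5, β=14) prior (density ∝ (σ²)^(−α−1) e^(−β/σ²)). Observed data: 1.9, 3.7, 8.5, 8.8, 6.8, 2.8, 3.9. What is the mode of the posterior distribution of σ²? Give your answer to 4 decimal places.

Sum of squared deviations about the known mean: SS = (1.9−3)² + (3.7−3)² + (8.5−3)² + (8.8−3)² + (6.8−3)² + (2.8−3)² + (3.9−3)² = 80.88.
The Normal likelihood contributes (σ²)^(−n/2) exp(−SS/(2σ²)), so the posterior is Inverse-Gamma(α + n/2, β + SS/2) = Inverse-Gamma(8.5, 54.44).
The mode of Inverse-Gamma(a, b) is b/(a+1) = 54.44/9.5 ≈ 5.7305.

σ̂²_MAP = 5.7305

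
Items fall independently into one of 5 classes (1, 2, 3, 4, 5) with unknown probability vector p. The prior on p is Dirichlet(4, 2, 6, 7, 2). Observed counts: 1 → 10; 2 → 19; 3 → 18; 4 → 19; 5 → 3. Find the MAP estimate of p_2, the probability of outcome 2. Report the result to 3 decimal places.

The posterior is Dirichlet(αᵢ + nᵢ) = Dirichlet(14, 21, 24, 26, 5).
For a Dirichlet(a₁,…,a_K) with all aᵢ > 1, the mode has j-th component (aⱼ − 1)/(Σaᵢ − K).
Here Σaᵢ = 90 and K = 5, so p_2 = (21 − 1)/(90 − 5) = 20/85 ≈ 0.235.

MAP estimate: 0.235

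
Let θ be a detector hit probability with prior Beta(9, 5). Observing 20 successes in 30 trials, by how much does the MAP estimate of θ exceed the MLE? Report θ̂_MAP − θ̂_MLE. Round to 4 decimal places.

MAP − MLE = 0.0000

Posterior is Beta(29, 15); MAP = (29−1)/(44−2) = 28/42 ≈ 0.66667.
MLE ignores the prior: θ̂_MLE = k/n = 20/30 ≈ 0.66667.
Difference = 28/42 − 20/30 = 0 ≈ 0.0000.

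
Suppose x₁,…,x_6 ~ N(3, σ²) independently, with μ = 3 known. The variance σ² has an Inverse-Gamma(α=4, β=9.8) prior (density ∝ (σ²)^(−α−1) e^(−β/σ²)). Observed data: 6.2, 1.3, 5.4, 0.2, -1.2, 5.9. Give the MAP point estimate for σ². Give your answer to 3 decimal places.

σ̂²_MAP = 4.524

Sum of squared deviations about the known mean: SS = (6.2−3)² + (1.3−3)² + (5.4−3)² + (0.2−3)² + (-1.2−3)² + (5.9−3)² = 52.78.
The Normal likelihood contributes (σ²)^(−n/2) exp(−SS/(2σ²)), so the posterior is Inverse-Gamma(α + n/2, β + SS/2) = Inverse-Gamma(7, 36.19).
The mode of Inverse-Gamma(a, b) is b/(a+1) = 36.19/8 ≈ 4.524.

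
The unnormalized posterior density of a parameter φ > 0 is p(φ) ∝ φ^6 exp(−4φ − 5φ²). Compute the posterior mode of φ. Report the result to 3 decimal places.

φ̂_MAP = 0.600

ℓ'(φ) = 6/φ − 4 − 10φ. Setting this to zero and multiplying by φ: 10φ² + 4φ − 6 = 0.
φ = (−4 + √(4² + 4·10·6)) / (2·10) = (−4 + √256) / 20 = (−4 + 16)/20 = 3/5.
ℓ''(φ) = −6/φ² − 10 < 0, confirming a maximum.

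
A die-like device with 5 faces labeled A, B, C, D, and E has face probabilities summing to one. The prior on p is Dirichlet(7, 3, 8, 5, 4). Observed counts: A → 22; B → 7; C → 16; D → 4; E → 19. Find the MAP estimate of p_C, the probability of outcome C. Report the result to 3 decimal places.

MAP estimate of p_C = 0.256

The posterior is Dirichlet(αᵢ + nᵢ) = Dirichlet(29, 10, 24, 9, 23).
For a Dirichlet(a₁,…,a_K) with all aᵢ > 1, the mode has j-th component (aⱼ − 1)/(Σaᵢ − K).
Here Σaᵢ = 95 and K = 5, so p_C = (24 − 1)/(95 − 5) = 23/90 ≈ 0.256.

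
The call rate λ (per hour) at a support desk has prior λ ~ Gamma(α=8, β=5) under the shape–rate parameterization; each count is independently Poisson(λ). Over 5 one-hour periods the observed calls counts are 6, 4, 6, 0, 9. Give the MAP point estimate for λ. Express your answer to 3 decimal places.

λ̂_MAP = 3.200

Σxᵢ = 6+4+6+0+9 = 25, with n = 5.
Posterior ∝ λ^7e^(−5λ) · λ^25e^(−5λ) = λ^32e^(−10λ), i.e. Gamma(shape=33, rate=10).
The mode of a Gamma(a, b) with a ≥ 1 (shape–rate) is (a−1)/b = 32/10 ≈ 3.200.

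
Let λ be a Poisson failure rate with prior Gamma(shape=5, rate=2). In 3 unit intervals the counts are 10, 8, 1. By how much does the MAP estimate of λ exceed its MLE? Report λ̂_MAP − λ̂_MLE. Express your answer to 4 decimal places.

MAP − MLE = -1.7333

Σxᵢ = 19. Posterior is Gamma(24, 5); MAP = (24−1)/5 = 23/5 ≈ 4.60000.
MLE = x̄ = 19/3 ≈ 6.33333.
Difference = 23/5 − 19/3 = -26/15 ≈ -1.7333.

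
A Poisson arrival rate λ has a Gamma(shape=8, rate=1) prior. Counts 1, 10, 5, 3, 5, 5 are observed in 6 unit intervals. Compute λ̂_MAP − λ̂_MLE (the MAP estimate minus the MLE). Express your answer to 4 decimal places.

MAP − MLE = 0.3095

Σxᵢ = 29. Posterior is Gamma(37, 7); MAP = (37−1)/7 = 36/7 ≈ 5.14286.
MLE = x̄ = 29/6 ≈ 4.83333.
Difference = 36/7 − 29/6 = 13/42 ≈ 0.3095.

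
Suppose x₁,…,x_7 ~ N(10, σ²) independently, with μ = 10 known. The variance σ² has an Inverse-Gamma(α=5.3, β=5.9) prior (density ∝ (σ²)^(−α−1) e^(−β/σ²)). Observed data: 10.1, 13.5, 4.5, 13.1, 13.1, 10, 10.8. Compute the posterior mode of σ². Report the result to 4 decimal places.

Sum of squared deviations about the known mean: SS = (10.1−10)² + (13.5−10)² + (4.5−10)² + (13.1−10)² + (13.1−10)² + (10−10)² + (10.8−10)² = 62.37.
The Normal likelihood contributes (σ²)^(−n/2) exp(−SS/(2σ²)), so the posterior is Inverse-Gamma(α + n/2, β + SS/2) = Inverse-Gamma(8.8, 37.085).
The mode of Inverse-Gamma(a, b) is b/(a+1) = 37.085/9.8 ≈ 3.7842.

σ̂²_MAP = 3.7842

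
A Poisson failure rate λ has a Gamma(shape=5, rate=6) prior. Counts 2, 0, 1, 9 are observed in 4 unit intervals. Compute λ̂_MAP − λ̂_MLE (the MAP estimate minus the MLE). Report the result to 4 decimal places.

Σxᵢ = 12. Posterior is Gamma(17, 10); MAP = (17−1)/10 = 16/10 ≈ 1.60000.
MLE = x̄ = 12/4 ≈ 3.00000.
Difference = 16/10 − 12/4 = -7/5 ≈ -1.4000.

MAP − MLE = -1.4000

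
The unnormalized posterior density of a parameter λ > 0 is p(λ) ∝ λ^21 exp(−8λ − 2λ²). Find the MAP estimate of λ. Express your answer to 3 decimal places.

ℓ'(λ) = 21/λ − 8 − 4λ. Setting this to zero and multiplying by λ: 4λ² + 8λ − 21 = 0.
λ = (−8 + √(8² + 4·4·21)) / (2·4) = (−8 + √400) / 8 = (−8 + 20)/8 = 3/2.
ℓ''(λ) = −21/λ² − 4 < 0, confirming a maximum.

λ̂_MAP = 1.500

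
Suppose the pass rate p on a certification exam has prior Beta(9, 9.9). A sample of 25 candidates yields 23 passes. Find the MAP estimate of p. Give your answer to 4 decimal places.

p̂_MAP = 0.7399

Prior: Beta(9, 9.9).
Data: 23 successes in 25 trials. The binomial likelihood contributes p^23(1−p)^2, so the posterior is Beta(9+23, 9.9+2) = Beta(32, 11.9).
For Beta(a, b) with a, b > 1 the mode is (a−1)/(a+b−2) = 31/41.9 ≈ 0.7399.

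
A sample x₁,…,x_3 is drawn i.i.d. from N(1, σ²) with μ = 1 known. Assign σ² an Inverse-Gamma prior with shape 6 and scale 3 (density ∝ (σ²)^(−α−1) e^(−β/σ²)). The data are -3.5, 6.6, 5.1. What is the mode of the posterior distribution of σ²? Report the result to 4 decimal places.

Sum of squared deviations about the known mean: SS = (-3.5−1)² + (6.6−1)² + (5.1−1)² = 68.42.
The Normal likelihood contributes (σ²)^(−n/2) exp(−SS/(2σ²)), so the posterior is Inverse-Gamma(α + n/2, β + SS/2) = Inverse-Gamma(7.5, 37.21).
The mode of Inverse-Gamma(a, b) is b/(a+1) = 37.21/8.5 ≈ 4.3776.

σ̂²_MAP = 4.3776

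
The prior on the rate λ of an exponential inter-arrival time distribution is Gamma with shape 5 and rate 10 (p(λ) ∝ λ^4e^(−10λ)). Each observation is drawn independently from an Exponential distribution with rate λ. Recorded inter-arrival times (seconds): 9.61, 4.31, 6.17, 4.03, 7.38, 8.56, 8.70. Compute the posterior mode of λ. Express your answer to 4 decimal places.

λ̂_MAP = 0.1872

The Exponential(rate=λ) likelihood is ∝ λ^n e^(−λΣtᵢ). Here n = 7 and Σtᵢ = 9.61 + 4.31 + 6.17 + 4.03 + 7.38 + 8.56 + 8.70 = 48.76.
Posterior ∝ λ^4e^(−10λ) · λ^7e^(−48.76λ) = λ^11e^(−58.76λ), i.e. Gamma(12, 58.76).
Mode = (a−1)/b = 11/58.76 ≈ 0.1872.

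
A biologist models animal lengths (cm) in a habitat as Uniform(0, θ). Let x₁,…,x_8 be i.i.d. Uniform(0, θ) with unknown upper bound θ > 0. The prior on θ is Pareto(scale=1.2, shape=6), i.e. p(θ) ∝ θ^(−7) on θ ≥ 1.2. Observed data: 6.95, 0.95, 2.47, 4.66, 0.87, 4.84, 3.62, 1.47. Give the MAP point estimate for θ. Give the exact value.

The Uniform(0, θ) likelihood is θ^(−n) for θ ≥ max(xᵢ), zero otherwise. Here max(xᵢ) = 6.95.
Posterior ∝ θ^(−7) · θ^(−8) = θ^(−15) on θ ≥ max(1.2, 6.95) = 6.95.
This density is strictly decreasing in θ, so the posterior mode lies at the lower boundary of the support.

θ̂_MAP = 6.95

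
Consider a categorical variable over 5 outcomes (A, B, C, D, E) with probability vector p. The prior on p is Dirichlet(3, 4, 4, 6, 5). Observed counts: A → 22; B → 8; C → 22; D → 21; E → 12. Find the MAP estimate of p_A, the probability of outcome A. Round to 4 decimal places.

MAP estimate of p_A = 0.2353

The posterior is Dirichlet(αᵢ + nᵢ) = Dirichlet(25, 12, 26, 27, 17).
For a Dirichlet(a₁,…,a_K) with all aᵢ > 1, the mode has j-th component (aⱼ − 1)/(Σaᵢ − K).
Here Σaᵢ = 107 and K = 5, so p_A = (25 − 1)/(107 − 5) = 24/102 ≈ 0.2353.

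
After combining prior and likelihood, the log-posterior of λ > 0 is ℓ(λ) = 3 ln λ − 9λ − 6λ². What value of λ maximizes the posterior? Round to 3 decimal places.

λ̂_MAP = 0.250

ℓ'(λ) = 3/λ − 9 − 12λ. Setting this to zero and multiplying by λ: 12λ² + 9λ − 3 = 0.
λ = (−9 + √(9² + 4·12·3)) / (2·12) = (−9 + √225) / 24 = (−9 + 15)/24 = 1/4.
ℓ''(λ) = −3/λ² − 12 < 0, confirming a maximum.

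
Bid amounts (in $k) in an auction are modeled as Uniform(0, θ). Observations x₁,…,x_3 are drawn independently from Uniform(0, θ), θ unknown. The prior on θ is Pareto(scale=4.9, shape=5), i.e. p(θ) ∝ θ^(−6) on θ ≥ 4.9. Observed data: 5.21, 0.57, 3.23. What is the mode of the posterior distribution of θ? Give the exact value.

θ̂_MAP = 5.21

The Uniform(0, θ) likelihood is θ^(−n) for θ ≥ max(xᵢ), zero otherwise. Here max(xᵢ) = 5.21.
Posterior ∝ θ^(−6) · θ^(−3) = θ^(−9) on θ ≥ max(4.9, 5.21) = 5.21.
This density is strictly decreasing in θ, so the posterior mode lies at the lower boundary of the support.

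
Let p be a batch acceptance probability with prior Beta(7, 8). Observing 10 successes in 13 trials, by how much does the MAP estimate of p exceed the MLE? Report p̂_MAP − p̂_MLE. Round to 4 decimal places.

Posterior is Beta(17, 11); MAP = (17−1)/(28−2) = 16/26 ≈ 0.61538.
MLE ignores the prior: p̂_MLE = k/n = 10/13 ≈ 0.76923.
Difference = 16/26 − 10/13 = -2/13 ≈ -0.1538.

MAP − MLE = -0.1538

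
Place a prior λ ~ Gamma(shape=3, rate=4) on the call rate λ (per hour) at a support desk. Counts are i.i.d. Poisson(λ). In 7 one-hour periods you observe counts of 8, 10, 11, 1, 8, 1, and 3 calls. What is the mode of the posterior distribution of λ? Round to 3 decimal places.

λ̂_MAP = 4.000

Σxᵢ = 8+10+11+1+8+1+3 = 42, with n = 7.
Posterior ∝ λ^2e^(−4λ) · λ^42e^(−7λ) = λ^44e^(−11λ), i.e. Gamma(shape=45, rate=11).
The mode of a Gamma(a, b) with a ≥ 1 (shape–rate) is (a−1)/b = 44/11 ≈ 4.000.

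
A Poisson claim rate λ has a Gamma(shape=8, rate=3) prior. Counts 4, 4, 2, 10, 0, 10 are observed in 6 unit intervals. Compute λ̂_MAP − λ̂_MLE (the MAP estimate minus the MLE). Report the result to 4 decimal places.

MAP − MLE = -0.8889

Σxᵢ = 30. Posterior is Gamma(38, 9); MAP = (38−1)/9 = 37/9 ≈ 4.11111.
MLE = x̄ = 30/6 ≈ 5.00000.
Difference = 37/9 − 30/6 = -8/9 ≈ -0.8889.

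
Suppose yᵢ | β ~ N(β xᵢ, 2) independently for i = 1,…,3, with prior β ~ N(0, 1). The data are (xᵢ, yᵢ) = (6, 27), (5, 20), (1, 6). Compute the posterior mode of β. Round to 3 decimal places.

log p(β | y) = −Σ(yᵢ − βxᵢ)²/(2·2) − β²/(2·1) + const.
Setting the derivative to zero: Σxᵢ(yᵢ − βxᵢ)/2 − β/1 = 0, so β = Σxᵢyᵢ / (Σxᵢ² + σ²/τ²).
Σxᵢyᵢ = 6·27 + 5·20 + 1·6 = 268; Σxᵢ² = 62; σ²/τ² = 2.
β̂_MAP = 268 / (62 + 2) = 268/64 ≈ 4.188.

β̂_MAP = 4.188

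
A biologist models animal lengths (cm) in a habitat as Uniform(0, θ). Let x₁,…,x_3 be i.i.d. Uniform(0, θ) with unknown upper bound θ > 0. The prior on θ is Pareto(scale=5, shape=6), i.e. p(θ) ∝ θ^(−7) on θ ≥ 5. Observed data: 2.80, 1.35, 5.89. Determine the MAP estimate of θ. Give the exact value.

θ̂_MAP = 5.89

The Uniform(0, θ) likelihood is θ^(−n) for θ ≥ max(xᵢ), zero otherwise. Here max(xᵢ) = 5.89.
Posterior ∝ θ^(−7) · θ^(−3) = θ^(−10) on θ ≥ max(5, 5.89) = 5.89.
This density is strictly decreasing in θ, so the posterior mode lies at the lower boundary of the support.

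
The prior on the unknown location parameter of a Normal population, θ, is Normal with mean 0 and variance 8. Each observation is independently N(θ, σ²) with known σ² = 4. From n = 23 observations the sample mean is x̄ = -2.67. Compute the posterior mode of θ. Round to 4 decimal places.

n = 23, x̄ = -2.67.
For a Normal prior and Normal likelihood with known variance, the posterior is Normal; its mode equals its mean, the precision-weighted average.
Prior precision 1/σ₀² = 1/8 = 0.125; data precision n/σ² = 23/4 = 5.75.
θ̂ = (0.125·0 + 5.75·(-2.67)) / (0.125 + 5.75) = (-15.3525)/5.875 = -6141/2350 ≈ -2.6132.

θ̂_MAP = -2.6132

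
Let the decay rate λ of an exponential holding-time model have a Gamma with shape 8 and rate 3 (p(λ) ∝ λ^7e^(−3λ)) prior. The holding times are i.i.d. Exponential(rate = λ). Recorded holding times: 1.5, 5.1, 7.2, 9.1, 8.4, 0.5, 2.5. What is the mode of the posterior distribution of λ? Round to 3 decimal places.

The Exponential(rate=λ) likelihood is ∝ λ^n e^(−λΣtᵢ). Here n = 7 and Σtᵢ = 1.5 + 5.1 + 7.2 + 9.1 + 8.4 + 0.5 + 2.5 = 34.3.
Posterior ∝ λ^7e^(−3λ) · λ^7e^(−34.3λ) = λ^14e^(−37.3λ), i.e. Gamma(15, 37.3).
Mode = (a−1)/b = 14/37.3 ≈ 0.375.

λ̂_MAP = 0.375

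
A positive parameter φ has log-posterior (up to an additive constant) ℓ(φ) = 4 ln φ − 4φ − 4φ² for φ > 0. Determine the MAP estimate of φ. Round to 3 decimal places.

ℓ'(φ) = 4/φ − 4 − 8φ. Setting this to zero and multiplying by φ: 8φ² + 4φ − 4 = 0.
φ = (−4 + √(4² + 4·8·4)) / (2·8) = (−4 + √144) / 16 = (−4 + 12)/16 = 1/2.
ℓ''(φ) = −4/φ² − 8 < 0, confirming a maximum.

φ̂_MAP = 0.500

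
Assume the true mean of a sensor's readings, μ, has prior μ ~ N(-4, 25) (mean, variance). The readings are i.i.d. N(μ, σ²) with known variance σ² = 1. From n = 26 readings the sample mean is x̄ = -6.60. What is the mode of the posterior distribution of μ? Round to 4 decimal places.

n = 26, x̄ = -6.60.
For a Normal prior and Normal likelihood with known variance, the posterior is Normal; its mode equals its mean, the precision-weighted average.
Prior precision 1/σ₀² = 1/25 = 0.04; data precision n/σ² = 26/1 = 26.
μ̂ = (0.04·(-4) + 26·(-6.6)) / (0.04 + 26) = (-171.76)/26.04 = -4294/651 ≈ -6.5960.

μ̂_MAP = -6.5960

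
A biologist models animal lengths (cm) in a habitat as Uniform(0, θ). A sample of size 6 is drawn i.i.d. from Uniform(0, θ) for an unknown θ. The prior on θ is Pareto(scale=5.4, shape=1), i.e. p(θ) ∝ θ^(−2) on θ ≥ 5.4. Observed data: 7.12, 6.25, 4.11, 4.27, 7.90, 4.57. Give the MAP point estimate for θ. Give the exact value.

The Uniform(0, θ) likelihood is θ^(−n) for θ ≥ max(xᵢ), zero otherwise. Here max(xᵢ) = 7.90.
Posterior ∝ θ^(−2) · θ^(−6) = θ^(−8) on θ ≥ max(5.4, 7.90) = 7.90.
This density is strictly decreasing in θ, so the posterior mode lies at the lower boundary of the support.

θ̂_MAP = 7.90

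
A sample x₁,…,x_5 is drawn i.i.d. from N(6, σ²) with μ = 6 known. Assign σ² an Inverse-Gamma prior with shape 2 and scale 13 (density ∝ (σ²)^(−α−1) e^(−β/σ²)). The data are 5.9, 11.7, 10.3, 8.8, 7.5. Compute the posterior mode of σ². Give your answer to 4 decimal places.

σ̂²_MAP = 7.9164

Sum of squared deviations about the known mean: SS = (5.9−6)² + (11.7−6)² + (10.3−6)² + (8.8−6)² + (7.5−6)² = 61.08.
The Normal likelihood contributes (σ²)^(−n/2) exp(−SS/(2σ²)), so the posterior is Inverse-Gamma(α + n/2, β + SS/2) = Inverse-Gamma(4.5, 43.54).
The mode of Inverse-Gamma(a, b) is b/(a+1) = 43.54/5.5 ≈ 7.9164.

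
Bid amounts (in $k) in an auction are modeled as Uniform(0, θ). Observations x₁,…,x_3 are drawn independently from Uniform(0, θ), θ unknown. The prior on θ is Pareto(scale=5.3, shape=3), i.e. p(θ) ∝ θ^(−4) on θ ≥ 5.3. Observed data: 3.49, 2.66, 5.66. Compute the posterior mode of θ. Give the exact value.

θ̂_MAP = 5.66

The Uniform(0, θ) likelihood is θ^(−n) for θ ≥ max(xᵢ), zero otherwise. Here max(xᵢ) = 5.66.
Posterior ∝ θ^(−4) · θ^(−3) = θ^(−7) on θ ≥ max(5.3, 5.66) = 5.66.
This density is strictly decreasing in θ, so the posterior mode lies at the lower boundary of the support.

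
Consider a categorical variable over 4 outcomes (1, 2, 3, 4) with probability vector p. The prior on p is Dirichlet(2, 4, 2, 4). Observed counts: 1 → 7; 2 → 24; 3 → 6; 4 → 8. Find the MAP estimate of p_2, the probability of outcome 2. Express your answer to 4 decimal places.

The posterior is Dirichlet(αᵢ + nᵢ) = Dirichlet(9, 28, 8, 12).
For a Dirichlet(a₁,…,a_K) with all aᵢ > 1, the mode has j-th component (aⱼ − 1)/(Σaᵢ − K).
Here Σaᵢ = 57 and K = 4, so p_2 = (28 − 1)/(57 − 4) = 27/53 ≈ 0.5094.

MAP estimate: 0.5094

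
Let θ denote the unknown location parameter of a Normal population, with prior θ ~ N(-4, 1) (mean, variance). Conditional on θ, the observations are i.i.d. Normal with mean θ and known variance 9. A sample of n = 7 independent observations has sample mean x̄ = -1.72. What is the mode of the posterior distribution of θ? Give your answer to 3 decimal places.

θ̂_MAP = -3.003

n = 7, x̄ = -1.72.
For a Normal prior and Normal likelihood with known variance, the posterior is Normal; its mode equals its mean, the precision-weighted average.
Prior precision 1/σ₀² = 1/1 = 1; data precision n/σ² = 7/9.
θ̂ = (1·(-4) + (7/9)·(-1.72)) / (1 + 7/9) = (-1201/225)/(16/9) = -3.0025 ≈ -3.003.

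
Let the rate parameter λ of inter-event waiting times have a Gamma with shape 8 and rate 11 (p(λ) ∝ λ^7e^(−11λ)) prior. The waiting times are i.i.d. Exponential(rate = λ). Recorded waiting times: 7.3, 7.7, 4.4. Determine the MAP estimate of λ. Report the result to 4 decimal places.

The Exponential(rate=λ) likelihood is ∝ λ^n e^(−λΣtᵢ). Here n = 3 and Σtᵢ = 7.3 + 7.7 + 4.4 = 19.4.
Posterior ∝ λ^7e^(−11λ) · λ^3e^(−19.4λ) = λ^10e^(−30.4λ), i.e. Gamma(11, 30.4).
Mode = (a−1)/b = 10/30.4 ≈ 0.3289.

λ̂_MAP = 0.3289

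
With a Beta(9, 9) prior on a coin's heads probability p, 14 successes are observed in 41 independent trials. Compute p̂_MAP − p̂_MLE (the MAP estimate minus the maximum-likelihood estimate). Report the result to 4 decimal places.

MAP − MLE = 0.0445

Posterior is Beta(23, 36); MAP = (23−1)/(59−2) = 22/57 ≈ 0.38596.
MLE ignores the prior: p̂_MLE = k/n = 14/41 ≈ 0.34146.
Difference = 22/57 − 14/41 = 104/2337 ≈ 0.0445.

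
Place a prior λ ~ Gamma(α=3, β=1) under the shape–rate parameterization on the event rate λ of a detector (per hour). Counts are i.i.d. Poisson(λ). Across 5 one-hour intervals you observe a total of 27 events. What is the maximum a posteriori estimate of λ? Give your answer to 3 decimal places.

λ̂_MAP = 4.833

Σxᵢ = 27, n = 5.
Posterior ∝ λ^2e^(−1λ) · λ^27e^(−5λ) = λ^29e^(−6λ), i.e. Gamma(shape=30, rate=6).
The mode of a Gamma(a, b) with a ≥ 1 (shape–rate) is (a−1)/b = 29/6 ≈ 4.833.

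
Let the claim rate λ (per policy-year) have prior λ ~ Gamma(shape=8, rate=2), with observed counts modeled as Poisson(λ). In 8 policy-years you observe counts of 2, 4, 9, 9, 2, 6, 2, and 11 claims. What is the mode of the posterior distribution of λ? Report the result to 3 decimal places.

λ̂_MAP = 5.200

Σxᵢ = 2+4+9+9+2+6+2+11 = 45, with n = 8.
Posterior ∝ λ^7e^(−2λ) · λ^45e^(−8λ) = λ^52e^(−10λ), i.e. Gamma(shape=53, rate=10).
The mode of a Gamma(a, b) with a ≥ 1 (shape–rate) is (a−1)/b = 52/10 ≈ 5.200.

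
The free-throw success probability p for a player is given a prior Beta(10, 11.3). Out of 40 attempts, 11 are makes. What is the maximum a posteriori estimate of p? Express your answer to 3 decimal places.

p̂_MAP = 0.337

Prior: Beta(10, 11.3).
Data: 11 successes in 40 trials. The binomial likelihood contributes p^11(1−p)^29, so the posterior is Beta(10+11, 11.3+29) = Beta(21, 40.3).
For Beta(a, b) with a, b > 1 the mode is (a−1)/(a+b−2) = 20/59.3 ≈ 0.337.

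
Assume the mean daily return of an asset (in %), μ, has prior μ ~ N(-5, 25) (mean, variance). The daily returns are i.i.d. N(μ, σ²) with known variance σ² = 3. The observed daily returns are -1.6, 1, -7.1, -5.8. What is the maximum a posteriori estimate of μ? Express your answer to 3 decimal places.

μ̂_MAP = -3.422

n = 4; x̄ = ((-1.6) + 1 + (-7.1) + (-5.8))/4 = -13.5/4 = -3.375.
For a Normal prior and Normal likelihood with known variance, the posterior is Normal; its mode equals its mean, the precision-weighted average.
Prior precision 1/σ₀² = 1/25 = 0.04; data precision n/σ² = 4/3.
μ̂ = (0.04·(-5) + (4/3)·(-3.375)) / (0.04 + 4/3) = (-4.7)/(103/75) = -705/206 ≈ -3.422.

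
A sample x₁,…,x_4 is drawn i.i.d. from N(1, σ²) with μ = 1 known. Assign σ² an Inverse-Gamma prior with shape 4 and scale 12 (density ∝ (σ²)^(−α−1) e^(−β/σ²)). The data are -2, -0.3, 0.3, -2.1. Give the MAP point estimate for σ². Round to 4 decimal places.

σ̂²_MAP = 3.1993

Sum of squared deviations about the known mean: SS = (-2−1)² + (-0.3−1)² + (0.3−1)² + (-2.1−1)² = 20.79.
The Normal likelihood contributes (σ²)^(−n/2) exp(−SS/(2σ²)), so the posterior is Inverse-Gamma(α + n/2, β + SS/2) = Inverse-Gamma(6, 22.395).
The mode of Inverse-Gamma(a, b) is b/(a+1) = 22.395/7 ≈ 3.1993.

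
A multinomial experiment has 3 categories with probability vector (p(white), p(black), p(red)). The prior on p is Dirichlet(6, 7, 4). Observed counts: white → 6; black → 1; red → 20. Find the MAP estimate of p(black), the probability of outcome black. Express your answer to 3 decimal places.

MAP estimate of p(black) = 0.171

The posterior is Dirichlet(αᵢ + nᵢ) = Dirichlet(12, 8, 24).
For a Dirichlet(a₁,…,a_K) with all aᵢ > 1, the mode has j-th component (aⱼ − 1)/(Σaᵢ − K).
Here Σaᵢ = 44 and K = 3, so p(black) = (8 − 1)/(44 − 3) = 7/41 ≈ 0.171.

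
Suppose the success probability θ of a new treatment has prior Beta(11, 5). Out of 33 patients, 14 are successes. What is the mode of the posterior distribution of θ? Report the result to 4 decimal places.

Prior: Beta(11, 5).
Data: 14 successes in 33 trials. The binomial likelihood contributes θ^14(1−θ)^19, so the posterior is Beta(11+14, 5+19) = Beta(25, 24).
For Beta(a, b) with a, b > 1 the mode is (a−1)/(a+b−2) = 24/47 ≈ 0.5106.

θ̂_MAP = 0.5106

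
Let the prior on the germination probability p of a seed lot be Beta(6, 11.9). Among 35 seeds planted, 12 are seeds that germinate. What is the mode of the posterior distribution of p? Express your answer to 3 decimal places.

p̂_MAP = 0.334

Prior: Beta(6, 11.9).
Data: 12 successes in 35 trials. The binomial likelihood contributes p^12(1−p)^23, so the posterior is Beta(6+12, 11.9+23) = Beta(18, 34.9).
For Beta(a, b) with a, b > 1 the mode is (a−1)/(a+b−2) = 17/50.9 ≈ 0.334.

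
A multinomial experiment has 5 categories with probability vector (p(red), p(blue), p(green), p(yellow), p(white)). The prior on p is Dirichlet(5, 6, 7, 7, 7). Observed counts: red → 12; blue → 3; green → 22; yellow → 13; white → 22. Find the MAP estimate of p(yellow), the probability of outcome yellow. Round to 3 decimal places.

The posterior is Dirichlet(αᵢ + nᵢ) = Dirichlet(17, 9, 29, 20, 29).
For a Dirichlet(a₁,…,a_K) with all aᵢ > 1, the mode has j-th component (aⱼ − 1)/(Σaᵢ − K).
Here Σaᵢ = 104 and K = 5, so p(yellow) = (20 − 1)/(104 − 5) = 19/99 ≈ 0.192.

MAP estimate of p(yellow) = 0.192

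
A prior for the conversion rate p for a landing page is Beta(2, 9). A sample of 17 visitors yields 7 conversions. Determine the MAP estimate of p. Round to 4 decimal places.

Prior: Beta(2, 9).
Data: 7 successes in 17 trials. The binomial likelihood contributes p^7(1−p)^10, so the posterior is Beta(2+7, 9+10) = Beta(9, 19).
For Beta(a, b) with a, b > 1 the mode is (a−1)/(a+b−2) = 8/26 ≈ 0.3077.

p̂_MAP = 0.3077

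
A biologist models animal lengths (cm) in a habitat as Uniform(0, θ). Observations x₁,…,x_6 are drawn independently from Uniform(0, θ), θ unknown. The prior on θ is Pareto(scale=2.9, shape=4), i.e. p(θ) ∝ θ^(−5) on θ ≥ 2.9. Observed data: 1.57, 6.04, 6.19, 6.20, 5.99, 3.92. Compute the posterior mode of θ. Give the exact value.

θ̂_MAP = 6.20

The Uniform(0, θ) likelihood is θ^(−n) for θ ≥ max(xᵢ), zero otherwise. Here max(xᵢ) = 6.20.
Posterior ∝ θ^(−5) · θ^(−6) = θ^(−11) on θ ≥ max(2.9, 6.20) = 6.20.
This density is strictly decreasing in θ, so the posterior mode lies at the lower boundary of the support.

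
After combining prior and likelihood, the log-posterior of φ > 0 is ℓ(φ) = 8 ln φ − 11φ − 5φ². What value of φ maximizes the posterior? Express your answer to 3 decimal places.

ℓ'(φ) = 8/φ − 11 − 10φ. Setting this to zero and multiplying by φ: 10φ² + 11φ − 8 = 0.
φ = (−11 + √(11² + 4·10·8)) / (2·10) = (−11 + √441) / 20 = (−11 + 21)/20 = 1/2.
ℓ''(φ) = −8/φ² − 10 < 0, confirming a maximum.

φ̂_MAP = 0.500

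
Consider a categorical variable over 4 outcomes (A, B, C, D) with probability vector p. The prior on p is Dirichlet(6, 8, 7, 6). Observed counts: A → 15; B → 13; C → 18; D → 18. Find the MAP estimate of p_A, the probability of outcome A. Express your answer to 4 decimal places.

The posterior is Dirichlet(αᵢ + nᵢ) = Dirichlet(21, 21, 25, 24).
For a Dirichlet(a₁,…,a_K) with all aᵢ > 1, the mode has j-th component (aⱼ − 1)/(Σaᵢ − K).
Here Σaᵢ = 91 and K = 4, so p_A = (21 − 1)/(91 − 4) = 20/87 ≈ 0.2299.

MAP estimate of p_A = 0.2299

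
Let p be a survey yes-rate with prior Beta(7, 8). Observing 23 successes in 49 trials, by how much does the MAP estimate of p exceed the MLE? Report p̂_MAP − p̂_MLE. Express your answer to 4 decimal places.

Posterior is Beta(30, 34); MAP = (30−1)/(64−2) = 29/62 ≈ 0.46774.
MLE ignores the prior: p̂_MLE = k/n = 23/49 ≈ 0.46939.
Difference = 29/62 − 23/49 = -5/3038 ≈ -0.0016.

MAP − MLE = -0.0016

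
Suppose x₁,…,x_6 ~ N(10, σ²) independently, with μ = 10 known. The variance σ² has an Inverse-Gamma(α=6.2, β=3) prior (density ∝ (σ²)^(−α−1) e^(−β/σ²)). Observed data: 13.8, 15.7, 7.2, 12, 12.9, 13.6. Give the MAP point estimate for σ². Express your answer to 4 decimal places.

σ̂²_MAP = 4.2225

Sum of squared deviations about the known mean: SS = (13.8−10)² + (15.7−10)² + (7.2−10)² + (12−10)² + (12.9−10)² + (13.6−10)² = 80.14.
The Normal likelihood contributes (σ²)^(−n/2) exp(−SS/(2σ²)), so the posterior is Inverse-Gamma(α + n/2, β + SS/2) = Inverse-Gamma(9.2, 43.07).
The mode of Inverse-Gamma(a, b) is b/(a+1) = 43.07/10.2 ≈ 4.2225.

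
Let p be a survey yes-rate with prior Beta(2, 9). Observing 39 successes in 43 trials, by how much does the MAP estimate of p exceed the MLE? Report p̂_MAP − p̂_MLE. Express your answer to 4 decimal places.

Posterior is Beta(41, 13); MAP = (41−1)/(54−2) = 40/52 ≈ 0.76923.
MLE ignores the prior: p̂_MLE = k/n = 39/43 ≈ 0.90698.
Difference = 40/52 − 39/43 = -77/559 ≈ -0.1377.

MAP − MLE = -0.1377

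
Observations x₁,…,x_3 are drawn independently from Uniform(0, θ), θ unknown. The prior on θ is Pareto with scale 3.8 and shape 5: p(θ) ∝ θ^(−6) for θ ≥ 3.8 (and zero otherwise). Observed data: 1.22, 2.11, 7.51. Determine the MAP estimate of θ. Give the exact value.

θ̂_MAP = 7.51

The Uniform(0, θ) likelihood is θ^(−n) for θ ≥ max(xᵢ), zero otherwise. Here max(xᵢ) = 7.51.
Posterior ∝ θ^(−6) · θ^(−3) = θ^(−9) on θ ≥ max(3.8, 7.51) = 7.51.
This density is strictly decreasing in θ, so the posterior mode lies at the lower boundary of the support.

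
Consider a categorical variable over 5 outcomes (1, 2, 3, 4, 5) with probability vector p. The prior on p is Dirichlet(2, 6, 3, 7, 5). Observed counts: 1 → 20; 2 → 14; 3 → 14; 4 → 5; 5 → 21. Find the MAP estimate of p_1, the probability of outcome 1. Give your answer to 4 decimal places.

MAP estimate: 0.2283

The posterior is Dirichlet(αᵢ + nᵢ) = Dirichlet(22, 20, 17, 12, 26).
For a Dirichlet(a₁,…,a_K) with all aᵢ > 1, the mode has j-th component (aⱼ − 1)/(Σaᵢ − K).
Here Σaᵢ = 97 and K = 5, so p_1 = (22 − 1)/(97 − 5) = 21/92 ≈ 0.2283.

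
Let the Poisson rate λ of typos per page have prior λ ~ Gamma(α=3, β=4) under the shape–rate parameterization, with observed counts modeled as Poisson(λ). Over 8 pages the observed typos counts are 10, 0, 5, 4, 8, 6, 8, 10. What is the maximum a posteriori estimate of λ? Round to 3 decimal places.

Σxᵢ = 10+0+5+4+8+6+8+10 = 51, with n = 8.
Posterior ∝ λ^2e^(−4λ) · λ^51e^(−8λ) = λ^53e^(−12λ), i.e. Gamma(shape=54, rate=12).
The mode of a Gamma(a, b) with a ≥ 1 (shape–rate) is (a−1)/b = 53/12 ≈ 4.417.

λ̂_MAP = 4.417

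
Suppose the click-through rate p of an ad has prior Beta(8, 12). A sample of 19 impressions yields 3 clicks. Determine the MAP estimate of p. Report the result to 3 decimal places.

p̂_MAP = 0.270

Prior: Beta(8, 12).
Data: 3 successes in 19 trials. The binomial likelihood contributes p^3(1−p)^16, so the posterior is Beta(8+3, 12+16) = Beta(11, 28).
For Beta(a, b) with a, b > 1 the mode is (a−1)/(a+b−2) = 10/37 ≈ 0.270.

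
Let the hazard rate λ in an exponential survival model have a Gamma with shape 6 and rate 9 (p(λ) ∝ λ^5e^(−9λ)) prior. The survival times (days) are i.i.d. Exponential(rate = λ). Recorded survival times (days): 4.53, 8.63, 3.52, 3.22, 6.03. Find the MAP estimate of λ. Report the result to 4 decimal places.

λ̂_MAP = 0.2863

The Exponential(rate=λ) likelihood is ∝ λ^n e^(−λΣtᵢ). Here n = 5 and Σtᵢ = 4.53 + 8.63 + 3.52 + 3.22 + 6.03 = 25.93.
Posterior ∝ λ^5e^(−9λ) · λ^5e^(−25.93λ) = λ^10e^(−34.93λ), i.e. Gamma(11, 34.93).
Mode = (a−1)/b = 10/34.93 ≈ 0.2863.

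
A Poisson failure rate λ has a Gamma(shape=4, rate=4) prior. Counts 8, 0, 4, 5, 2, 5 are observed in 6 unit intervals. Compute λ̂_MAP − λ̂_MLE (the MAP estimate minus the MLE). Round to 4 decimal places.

MAP − MLE = -1.3000

Σxᵢ = 24. Posterior is Gamma(28, 10); MAP = (28−1)/10 = 27/10 ≈ 2.70000.
MLE = x̄ = 24/6 ≈ 4.00000.
Difference = 27/10 − 24/6 = -13/10 ≈ -1.3000.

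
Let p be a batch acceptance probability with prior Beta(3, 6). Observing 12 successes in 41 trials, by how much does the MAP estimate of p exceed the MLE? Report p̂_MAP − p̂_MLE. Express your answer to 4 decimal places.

Posterior is Beta(15, 35); MAP = (15−1)/(50−2) = 14/48 ≈ 0.29167.
MLE ignores the prior: p̂_MLE = k/n = 12/41 ≈ 0.29268.
Difference = 14/48 − 12/41 = -1/984 ≈ -0.0010.

MAP − MLE = -0.0010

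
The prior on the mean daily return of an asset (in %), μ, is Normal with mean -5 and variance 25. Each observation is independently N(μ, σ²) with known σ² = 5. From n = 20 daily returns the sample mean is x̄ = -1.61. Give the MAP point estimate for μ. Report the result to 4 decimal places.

n = 20, x̄ = -1.61.
For a Normal prior and Normal likelihood with known variance, the posterior is Normal; its mode equals its mean, the precision-weighted average.
Prior precision 1/σ₀² = 1/25 = 0.04; data precision n/σ² = 20/5 = 4.
μ̂ = (0.04·(-5) + 4·(-1.61)) / (0.04 + 4) = (-6.64)/4.04 = -166/101 ≈ -1.6436.

μ̂_MAP = -1.6436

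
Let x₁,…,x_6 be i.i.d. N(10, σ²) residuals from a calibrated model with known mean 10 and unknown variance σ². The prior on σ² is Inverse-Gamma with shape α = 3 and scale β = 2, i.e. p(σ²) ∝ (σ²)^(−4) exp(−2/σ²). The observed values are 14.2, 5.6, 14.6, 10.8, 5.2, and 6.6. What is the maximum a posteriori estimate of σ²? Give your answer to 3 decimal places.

σ̂²_MAP = 6.957

Sum of squared deviations about the known mean: SS = (14.2−10)² + (5.6−10)² + (14.6−10)² + (10.8−10)² + (5.2−10)² + (6.6−10)² = 93.4.
The Normal likelihood contributes (σ²)^(−n/2) exp(−SS/(2σ²)), so the posterior is Inverse-Gamma(α + n/2, β + SS/2) = Inverse-Gamma(6, 48.7).
The mode of Inverse-Gamma(a, b) is b/(a+1) = 48.7/7 ≈ 6.957.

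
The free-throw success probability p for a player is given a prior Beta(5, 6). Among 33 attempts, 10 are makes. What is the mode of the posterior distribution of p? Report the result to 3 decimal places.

Prior: Beta(5, 6).
Data: 10 successes in 33 trials. The binomial likelihood contributes p^10(1−p)^23, so the posterior is Beta(5+10, 6+23) = Beta(15, 29).
For Beta(a, b) with a, b > 1 the mode is (a−1)/(a+b−2) = 14/42 ≈ 0.333.

p̂_MAP = 0.333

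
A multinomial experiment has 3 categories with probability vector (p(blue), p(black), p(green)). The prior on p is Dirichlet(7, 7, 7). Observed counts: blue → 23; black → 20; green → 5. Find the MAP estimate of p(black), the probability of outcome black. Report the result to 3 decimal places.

The posterior is Dirichlet(αᵢ + nᵢ) = Dirichlet(30, 27, 12).
For a Dirichlet(a₁,…,a_K) with all aᵢ > 1, the mode has j-th component (aⱼ − 1)/(Σaᵢ − K).
Here Σaᵢ = 69 and K = 3, so p(black) = (27 − 1)/(69 − 3) = 26/66 ≈ 0.394.

MAP estimate of p(black) = 0.394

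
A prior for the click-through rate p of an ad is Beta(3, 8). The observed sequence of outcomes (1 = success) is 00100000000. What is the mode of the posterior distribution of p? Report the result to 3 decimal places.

Prior: Beta(3, 8).
Data: 1 success in 11 trials (from the sequence). The binomial likelihood contributes p(1−p)^10, so the posterior is Beta(3+1, 8+10) = Beta(4, 18).
For Beta(a, b) with a, b > 1 the mode is (a−1)/(a+b−2) = 3/20 ≈ 0.150.

p̂_MAP = 0.150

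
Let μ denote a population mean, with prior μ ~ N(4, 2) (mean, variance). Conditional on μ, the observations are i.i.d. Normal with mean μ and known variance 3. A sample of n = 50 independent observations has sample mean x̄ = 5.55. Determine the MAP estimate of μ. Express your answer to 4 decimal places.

μ̂_MAP = 5.5049

n = 50, x̄ = 5.55.
For a Normal prior and Normal likelihood with known variance, the posterior is Normal; its mode equals its mean, the precision-weighted average.
Prior precision 1/σ₀² = 1/2 = 0.5; data precision n/σ² = 50/3.
μ̂ = (0.5·4 + (50/3)·5.55) / (0.5 + 50/3) = 94.5/(103/6) = 567/103 ≈ 5.5049.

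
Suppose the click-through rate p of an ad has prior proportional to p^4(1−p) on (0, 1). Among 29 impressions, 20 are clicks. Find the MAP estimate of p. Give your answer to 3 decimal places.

The prior density ∝ p^4(1−p)^1 is the kernel of Beta(5, 2).
Data: 20 successes in 29 trials. The binomial likelihood contributes p^20(1−p)^9, so the posterior is Beta(5+20, 2+9) = Beta(25, 11).
For Beta(a, b) with a, b > 1 the mode is (a−1)/(a+b−2) = 24/34 ≈ 0.706.

p̂_MAP = 0.706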